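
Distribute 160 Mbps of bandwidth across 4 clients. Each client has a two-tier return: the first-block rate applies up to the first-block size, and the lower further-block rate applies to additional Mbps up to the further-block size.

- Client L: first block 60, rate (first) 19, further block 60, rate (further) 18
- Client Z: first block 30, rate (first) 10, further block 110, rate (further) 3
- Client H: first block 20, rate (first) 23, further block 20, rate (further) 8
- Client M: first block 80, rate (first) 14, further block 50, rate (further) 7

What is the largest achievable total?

Rank every tier by rate: Client H/tier1 23 > Client L/tier1 19 > Client L/tier2 18 > Client M/tier1 14 > Client Z/tier1 10 > Client H/tier2 8 > Client M/tier2 7 > Client Z/tier2 3.
Client H/tier1 (23): +20 ; 140 left.
Client L tier1 at 19: fill all 60 ; 80 left.
Client L tier2 at 18: fill all 60 ; 20 left.
Client M/tier1: +20 of 80 at 14; pool empty.
Total = 23×20 + 19×60 + 18×60 + 14×20 = 2960.

2960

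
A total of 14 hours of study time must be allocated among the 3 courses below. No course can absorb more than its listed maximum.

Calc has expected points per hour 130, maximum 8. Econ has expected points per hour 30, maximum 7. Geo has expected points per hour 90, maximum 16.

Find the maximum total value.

Order the courses by expected points per hour: Calc 130 > Geo 90 > Econ 30.
Calc: +8 to 8 (cap) ; 6 left.
Only 6 left; Geo takes them to reach 6.
Total = 130×8 + 90×6 = 1580.

1580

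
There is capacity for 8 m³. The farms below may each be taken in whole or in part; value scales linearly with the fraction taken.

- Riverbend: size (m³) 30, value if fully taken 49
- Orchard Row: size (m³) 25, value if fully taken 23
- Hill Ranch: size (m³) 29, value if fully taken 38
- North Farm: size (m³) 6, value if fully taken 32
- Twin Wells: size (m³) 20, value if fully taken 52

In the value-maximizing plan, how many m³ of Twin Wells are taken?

2

Rank by value-to-size ratio: North Farm 32/6≈5.33, Twin Wells 52/20≈2.6, Riverbend 49/30≈1.63, Hill Ranch 38/29≈1.31, Orchard Row 23/25≈0.92.
Take all of North Farm (6 m³, value 32) — 2 m³ left.
Fill the last 2 m³ with part of Twin Wells: 2/20 of it earns 5.2.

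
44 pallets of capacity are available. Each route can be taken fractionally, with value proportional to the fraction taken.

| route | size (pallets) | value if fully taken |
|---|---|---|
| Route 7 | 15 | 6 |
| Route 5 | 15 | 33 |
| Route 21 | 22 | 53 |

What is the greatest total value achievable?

Sort by value density: Route 21 53/22≈2.41, Route 5 33/15≈2.2, Route 7 6/15≈0.4.
Route 21: take in full, 22 pallets for value 53 ; 22 left.
Route 5: take in full, 15 pallets for value 33 ; 7 left.
Fill the last 7 pallets with part of Route 7: 7/15 of it earns 2.8.
Total value = 88.8.

88.8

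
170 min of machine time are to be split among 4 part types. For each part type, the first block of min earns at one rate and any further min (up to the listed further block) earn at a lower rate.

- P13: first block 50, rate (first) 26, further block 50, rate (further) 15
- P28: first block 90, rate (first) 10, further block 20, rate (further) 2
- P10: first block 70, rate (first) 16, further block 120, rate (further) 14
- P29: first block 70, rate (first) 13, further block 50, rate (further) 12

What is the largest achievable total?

3170

Treat each block as its own option and order by rate: P13/first 26 > P10/first 16 > P13/second 15 > P10/second 14 > P29/first 13 > P29/second 12 > P28/first 10 > P28/second 2.
Fill P13 first block (50 at 26) → 120 left.
P10/first (16): +70 → 50 left.
Fill P13 second block (50 at 15) → 0 left.
Total = 26×50 + 16×70 + 15×50 = 3170.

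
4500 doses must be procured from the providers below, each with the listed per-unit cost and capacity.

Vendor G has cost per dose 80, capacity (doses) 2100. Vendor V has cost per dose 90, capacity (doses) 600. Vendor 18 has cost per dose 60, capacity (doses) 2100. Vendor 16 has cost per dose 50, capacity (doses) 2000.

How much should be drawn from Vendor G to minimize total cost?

Fill from the cheapest provider first.
Vendor 16 at 50: take all 2000 doses → 2500 still needed.
Take 2100 from Vendor 18 at 60 → need 400 more.
Vendor G at 80: take 400 of its 2100 → requirement met.
Vendor V: unused.

400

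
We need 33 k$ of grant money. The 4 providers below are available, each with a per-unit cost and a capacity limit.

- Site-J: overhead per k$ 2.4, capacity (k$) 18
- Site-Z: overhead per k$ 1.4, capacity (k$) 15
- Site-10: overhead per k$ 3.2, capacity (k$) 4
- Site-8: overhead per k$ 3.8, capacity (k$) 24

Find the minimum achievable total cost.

Cheapest first:
Take 15 from Site-Z at 1.4 ; need 18 more.
Site-J at 2.4: take all 18 k$ ; 0 still needed.
Site-10, Site-8: unused.
Cost = 15×1.4 + 18×2.4 = 64.2.

64.2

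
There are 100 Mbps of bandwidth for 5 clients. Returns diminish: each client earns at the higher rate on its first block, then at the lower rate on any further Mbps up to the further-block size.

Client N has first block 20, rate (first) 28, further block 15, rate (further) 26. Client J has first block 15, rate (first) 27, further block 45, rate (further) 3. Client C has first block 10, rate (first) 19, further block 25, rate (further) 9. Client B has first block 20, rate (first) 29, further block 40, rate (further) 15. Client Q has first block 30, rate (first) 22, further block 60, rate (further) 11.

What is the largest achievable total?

2595

Order all 10 blocks by rate: Client B/first 29 > Client N/first 28 > Client J/first 27 > Client N/second 26 > Client Q/first 22 > Client C/first 19 > Client B/second 15 > Client Q/second 11 > Client C/second 9 > Client J/second 3.
Client B/first (29): +20 ; 80 left.
Client N first at 28: fill all 20 ; 60 left.
Fill Client J first block (15 at 27) ; 45 left.
Client N/second (26): +15 ; 30 left.
Fill Client Q first block (30 at 22) ; 0 left.
Total = 29×20 + 28×20 + 27×15 + 26×15 + 22×30 = 2595.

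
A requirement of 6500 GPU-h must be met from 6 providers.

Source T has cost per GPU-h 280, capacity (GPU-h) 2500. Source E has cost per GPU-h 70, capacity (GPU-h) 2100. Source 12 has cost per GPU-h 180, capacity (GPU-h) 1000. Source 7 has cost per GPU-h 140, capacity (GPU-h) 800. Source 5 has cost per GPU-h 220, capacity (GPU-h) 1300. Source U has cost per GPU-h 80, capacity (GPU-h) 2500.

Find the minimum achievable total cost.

661000

Fill from the cheapest provider first.
Take 2100 from Source E at 70 → need 4400 more.
Source U (80): use full 2500 → 1900 GPU-h to go.
Take 800 from Source 7 at 140 → need 1100 more.
Take 1000 from Source 12 at 180 → need 100 more.
Source 5 (220): take the remaining 100 → done.
Source T: unused.
Cost = 2100×70 + 2500×80 + 800×140 + 1000×180 + 100×220 = 661000.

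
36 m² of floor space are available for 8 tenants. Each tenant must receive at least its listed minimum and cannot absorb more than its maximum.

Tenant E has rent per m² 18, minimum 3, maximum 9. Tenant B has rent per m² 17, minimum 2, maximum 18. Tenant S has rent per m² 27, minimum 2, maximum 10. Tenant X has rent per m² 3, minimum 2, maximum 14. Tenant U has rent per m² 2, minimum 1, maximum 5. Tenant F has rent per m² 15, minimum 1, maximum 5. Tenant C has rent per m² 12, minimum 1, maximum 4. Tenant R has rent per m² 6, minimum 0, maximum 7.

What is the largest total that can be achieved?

671

Meeting every minimum uses 3+2+2+2+1+1+1+0 = 12 m², leaving 24.
Order the tenants by rent per m²: Tenant S 27 > Tenant E 18 > Tenant B 17 > Tenant F 15 > Tenant C 12 > Tenant R 6 > Tenant X 3 > Tenant U 2.
Tenant S takes 8 more to reach its cap of 10 — 16 left.
Tenant E: +6 to 9 (cap) — 10 left.
Only 10 left; Tenant B takes them to reach 12.
Total = 18×9 + 17×12 + 27×10 + 3×2 + 2×1 + 15×1 + 12×1 = 671.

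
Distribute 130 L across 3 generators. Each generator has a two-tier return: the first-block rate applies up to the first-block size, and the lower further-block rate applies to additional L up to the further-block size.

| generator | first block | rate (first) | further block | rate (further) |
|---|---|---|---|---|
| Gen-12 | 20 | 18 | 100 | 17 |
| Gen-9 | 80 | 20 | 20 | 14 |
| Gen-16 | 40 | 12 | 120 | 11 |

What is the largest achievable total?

2470

Treat each block as its own option and order by rate: Gen-9/first 20 > Gen-12/first 18 > Gen-12/second 17 > Gen-9/second 14 > Gen-16/first 12 > Gen-16/second 11.
Gen-9/first (20): +80 — 50 left.
Gen-12/first (18): +20 — 30 left.
30 remain; put them into Gen-12 second at 17.
Total = 20×80 + 18×20 + 17×30 = 2470.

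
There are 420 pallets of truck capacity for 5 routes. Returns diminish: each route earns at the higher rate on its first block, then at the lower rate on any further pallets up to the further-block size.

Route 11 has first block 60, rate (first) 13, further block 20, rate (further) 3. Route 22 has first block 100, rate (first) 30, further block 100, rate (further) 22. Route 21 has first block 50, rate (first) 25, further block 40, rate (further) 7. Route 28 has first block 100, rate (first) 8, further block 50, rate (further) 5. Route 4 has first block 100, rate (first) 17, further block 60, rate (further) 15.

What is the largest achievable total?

9180

Order all 10 blocks by rate: Route 22/first 30 > Route 21/first 25 > Route 22/second 22 > Route 4/first 17 > Route 4/second 15 > Route 11/first 13 > Route 28/first 8 > Route 21/second 7 > Route 28/second 5 > Route 11/second 3.
Fill Route 22 first block (100 at 30) ; 320 left.
Route 21 first at 25: fill all 50 ; 270 left.
Route 22 second at 22: fill all 100 ; 170 left.
Fill Route 4 first block (100 at 17) ; 70 left.
Route 4 second at 15: fill all 60 ; 10 left.
Route 11 first at 13: only 10 left, fill 10.
Total = 30×100 + 25×50 + 22×100 + 17×100 + 15×60 + 13×10 = 9180.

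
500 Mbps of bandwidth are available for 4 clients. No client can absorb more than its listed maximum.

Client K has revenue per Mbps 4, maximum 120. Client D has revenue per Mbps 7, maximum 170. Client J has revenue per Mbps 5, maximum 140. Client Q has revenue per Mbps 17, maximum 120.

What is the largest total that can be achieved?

Rank by revenue per Mbps: Client Q 17 > Client D 7 > Client J 5 > Client K 4.
Client Q takes 120 to reach its cap of 120 ; 380 left.
Client D: +170 to 170 (cap) ; 210 left.
Client J takes 140 to reach its cap of 140 ; 70 left.
Client K has room for 120 but only 70 remain, so it gets 70.
Total = 4×70 + 7×170 + 5×140 + 17×120 = 4210.

4210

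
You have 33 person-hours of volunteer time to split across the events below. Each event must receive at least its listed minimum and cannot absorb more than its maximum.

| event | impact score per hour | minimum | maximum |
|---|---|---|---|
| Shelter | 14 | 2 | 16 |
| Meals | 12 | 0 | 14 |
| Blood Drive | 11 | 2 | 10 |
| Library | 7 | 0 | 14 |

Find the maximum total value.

425

Meeting every minimum uses 2+0+2+0 = 4 person-hours, leaving 29.
Order the events by impact score per hour: Shelter 14 > Meals 12 > Blood Drive 11 > Library 7.
Give Shelter 14 more to hit its cap of 16 ; 15 left.
Meals: +14 to 14 (cap) ; 1 left.
Blood Drive has room for 8 more but only 1 remain, so it gets 3.
Total = 14×16 + 12×14 + 11×3 = 425.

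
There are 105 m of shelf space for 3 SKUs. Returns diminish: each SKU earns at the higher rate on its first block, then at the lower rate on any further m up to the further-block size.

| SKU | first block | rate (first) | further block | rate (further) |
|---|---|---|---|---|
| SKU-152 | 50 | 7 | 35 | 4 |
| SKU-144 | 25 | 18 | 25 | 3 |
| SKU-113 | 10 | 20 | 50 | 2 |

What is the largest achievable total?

1080

Order all 6 blocks by rate: SKU-113/tier1 20 > SKU-144/tier1 18 > SKU-152/tier1 7 > SKU-152/tier2 4 > SKU-144/tier2 3 > SKU-113/tier2 2.
SKU-113/tier1 (20): +10 → 95 left.
SKU-144 tier1 at 18: fill all 25 → 70 left.
SKU-152/tier1 (7): +50 → 20 left.
SKU-152/tier2: +20 of 35 at 4; pool empty.
Total = 20×10 + 18×25 + 7×50 + 4×20 = 1080.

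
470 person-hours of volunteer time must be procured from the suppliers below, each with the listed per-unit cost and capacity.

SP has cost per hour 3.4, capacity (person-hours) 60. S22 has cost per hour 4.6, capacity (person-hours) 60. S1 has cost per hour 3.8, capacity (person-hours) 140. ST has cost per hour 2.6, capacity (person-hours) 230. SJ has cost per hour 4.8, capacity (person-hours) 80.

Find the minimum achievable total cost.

Cheapest first:
ST at 2.6: take all 230 person-hours → 240 still needed.
Take 60 from SP at 3.4 → need 180 more.
Take 140 from S1 at 3.8 → need 40 more.
S22 at 4.6: take 40 of its 60 → requirement met.
SJ: unused.
Cost = 230×2.6 + 60×3.4 + 140×3.8 + 40×4.6 = 1518.

1518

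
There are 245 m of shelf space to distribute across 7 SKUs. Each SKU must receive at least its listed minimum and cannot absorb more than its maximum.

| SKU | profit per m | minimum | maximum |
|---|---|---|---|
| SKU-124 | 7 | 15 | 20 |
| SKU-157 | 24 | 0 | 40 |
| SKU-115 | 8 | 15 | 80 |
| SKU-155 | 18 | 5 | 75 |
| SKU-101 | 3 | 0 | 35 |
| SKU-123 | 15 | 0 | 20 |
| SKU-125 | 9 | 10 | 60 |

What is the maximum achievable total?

3535

Meeting every minimum uses 15+0+15+5+0+0+10 = 45 m, leaving 200.
Order the SKUs by profit per m: SKU-157 24 > SKU-155 18 > SKU-123 15 > SKU-125 9 > SKU-115 8 > SKU-124 7 > SKU-101 3.
SKU-157: +40 to 40 (cap) ; 160 left.
SKU-155: +70 to 75 (cap) ; 90 left.
SKU-123: +20 to 20 (cap) ; 70 left.
Give SKU-125 50 more to hit its cap of 60 ; 20 left.
SKU-115 has room for 65 more but only 20 remain, so it gets 35.
Total = 7×15 + 24×40 + 8×35 + 18×75 + 15×20 + 9×60 = 3535.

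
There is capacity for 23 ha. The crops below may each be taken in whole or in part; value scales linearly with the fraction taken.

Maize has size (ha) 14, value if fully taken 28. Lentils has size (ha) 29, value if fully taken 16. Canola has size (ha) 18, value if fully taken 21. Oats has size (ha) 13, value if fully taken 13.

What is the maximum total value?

Rank by value-to-size ratio: Maize 28/14≈2, Canola 21/18≈1.17, Oats 13/13≈1, Lentils 16/29≈0.552.
All 14 ha of Maize fit (value 28) — 9 remain.
9 ha left: a 9/18 share of Canola gives 21×9/18 = 10.5.
Total value = 38.5.

38.5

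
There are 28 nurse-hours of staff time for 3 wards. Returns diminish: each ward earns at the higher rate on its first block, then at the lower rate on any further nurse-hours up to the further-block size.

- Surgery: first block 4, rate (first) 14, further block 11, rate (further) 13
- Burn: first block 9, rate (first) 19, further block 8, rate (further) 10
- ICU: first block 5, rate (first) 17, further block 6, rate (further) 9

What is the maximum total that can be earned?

442

Rank every tier by rate: Burn/tier1 19 > ICU/tier1 17 > Surgery/tier1 14 > Surgery/tier2 13 > Burn/tier2 10 > ICU/tier2 9.
Burn tier1 at 19: fill all 9 ; 19 left.
ICU tier1 at 17: fill all 5 ; 14 left.
Fill Surgery tier1 block (4 at 14) ; 10 left.
10 remain; put them into Surgery tier2 at 13.
Total = 19×9 + 17×5 + 14×4 + 13×10 = 442.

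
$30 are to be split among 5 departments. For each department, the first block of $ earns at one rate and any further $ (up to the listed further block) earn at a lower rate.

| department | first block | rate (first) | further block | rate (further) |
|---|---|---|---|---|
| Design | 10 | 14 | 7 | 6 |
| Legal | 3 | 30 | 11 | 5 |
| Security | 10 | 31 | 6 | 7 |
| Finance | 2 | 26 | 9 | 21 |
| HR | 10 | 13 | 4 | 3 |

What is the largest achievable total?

725

Treat each block as its own option and order by rate: Security/T1 31 > Legal/T1 30 > Finance/T1 26 > Finance/T2 21 > Design/T1 14 > HR/T1 13 > Security/T2 7 > Design/T2 6 > Legal/T2 5 > HR/T2 3.
Security T1 at 31: fill all 10 → 20 left.
Legal T1 at 30: fill all 3 → 17 left.
Finance T1 at 26: fill all 2 → 15 left.
Finance T2 at 21: fill all 9 → 6 left.
Design/T1: +6 of 10 at 14; pool empty.
Total = 31×10 + 30×3 + 26×2 + 21×9 + 14×6 = 725.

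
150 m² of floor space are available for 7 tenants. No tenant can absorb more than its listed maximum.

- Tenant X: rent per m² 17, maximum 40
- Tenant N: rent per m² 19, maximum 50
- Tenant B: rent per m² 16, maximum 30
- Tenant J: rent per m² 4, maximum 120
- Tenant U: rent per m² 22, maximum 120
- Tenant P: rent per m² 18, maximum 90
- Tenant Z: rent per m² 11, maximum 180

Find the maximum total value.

3210

Order the tenants by rent per m²: Tenant U 22 > Tenant N 19 > Tenant P 18 > Tenant X 17 > Tenant B 16 > Tenant Z 11 > Tenant J 4.
Tenant U: +120 to 120 (cap) — 30 left.
Tenant N has room for 50 but only 30 remain, so it gets 30.
Total = 19×30 + 22×120 = 3210.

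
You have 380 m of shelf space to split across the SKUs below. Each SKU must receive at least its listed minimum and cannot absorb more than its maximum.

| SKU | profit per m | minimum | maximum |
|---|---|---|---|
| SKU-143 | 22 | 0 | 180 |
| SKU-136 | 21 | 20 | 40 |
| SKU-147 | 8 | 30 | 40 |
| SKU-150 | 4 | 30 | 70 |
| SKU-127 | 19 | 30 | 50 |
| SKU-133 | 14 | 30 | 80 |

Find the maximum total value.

6810

Meeting every minimum uses 0+20+30+30+30+30 = 140 m, leaving 240.
Order the SKUs by profit per m: SKU-143 22 > SKU-136 21 > SKU-127 19 > SKU-133 14 > SKU-147 8 > SKU-150 4.
Give SKU-143 180 more to hit its cap of 180 ; 60 left.
SKU-136 takes 20 more to reach its cap of 40 ; 40 left.
SKU-127 takes 20 more to reach its cap of 50 ; 20 left.
SKU-133: +20 (room for 50) → 50. Pool exhausted.
Total = 22×180 + 21×40 + 8×30 + 4×30 + 19×50 + 14×50 = 6810.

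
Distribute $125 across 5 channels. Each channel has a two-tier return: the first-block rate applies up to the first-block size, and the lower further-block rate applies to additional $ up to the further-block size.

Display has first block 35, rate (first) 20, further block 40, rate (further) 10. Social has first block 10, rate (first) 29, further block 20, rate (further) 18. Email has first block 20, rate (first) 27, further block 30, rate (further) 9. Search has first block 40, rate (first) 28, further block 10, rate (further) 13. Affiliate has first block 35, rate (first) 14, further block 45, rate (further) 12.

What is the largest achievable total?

3010

Order all 10 blocks by rate: Social/T1 29 > Search/T1 28 > Email/T1 27 > Display/T1 20 > Social/T2 18 > Affiliate/T1 14 > Search/T2 13 > Affiliate/T2 12 > Display/T2 10 > Email/T2 9.
Social T1 at 29: fill all 10 → 115 left.
Search/T1 (28): +40 → 75 left.
Email T1 at 27: fill all 20 → 55 left.
Display/T1 (20): +35 → 20 left.
Fill Social T2 block (20 at 18) → 0 left.
Total = 29×10 + 28×40 + 27×20 + 20×35 + 18×20 = 3010.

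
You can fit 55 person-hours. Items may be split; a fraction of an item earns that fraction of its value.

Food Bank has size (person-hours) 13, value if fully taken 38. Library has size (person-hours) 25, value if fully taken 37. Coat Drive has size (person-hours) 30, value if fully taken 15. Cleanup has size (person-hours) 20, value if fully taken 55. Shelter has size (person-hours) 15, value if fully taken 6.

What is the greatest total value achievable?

125.56

Best value per unit of size first: Food Bank 38/13≈2.92, Cleanup 55/20≈2.75, Library 37/25≈1.48, Coat Drive 15/30≈0.5, Shelter 6/15≈0.4.
Food Bank: take in full, 13 person-hours for value 38 — 42 left.
Cleanup: take in full, 20 person-hours for value 55 — 22 left.
Only 22 person-hours remain; take 22/25 of Library for value 37×22/25 = 32.56.
Total value = 125.56.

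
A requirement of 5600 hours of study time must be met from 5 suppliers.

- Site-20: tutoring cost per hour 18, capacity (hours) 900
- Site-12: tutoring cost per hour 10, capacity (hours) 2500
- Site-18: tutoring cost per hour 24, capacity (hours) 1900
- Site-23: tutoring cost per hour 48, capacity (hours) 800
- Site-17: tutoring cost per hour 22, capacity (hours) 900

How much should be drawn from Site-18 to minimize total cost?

1300

Use suppliers in increasing cost order.
Take 2500 from Site-12 at 10 → need 3100 more.
Site-20 at 18: take all 900 hours → 2200 still needed.
Site-17 (22): use full 900 → 1300 hours to go.
Site-18 at 24: take 1300 of its 1900 → requirement met.
Site-23: unused.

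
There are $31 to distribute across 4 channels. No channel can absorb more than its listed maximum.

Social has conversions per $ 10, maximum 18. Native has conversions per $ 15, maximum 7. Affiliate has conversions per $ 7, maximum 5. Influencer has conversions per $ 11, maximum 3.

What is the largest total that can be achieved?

339

Highest conversions per $ first: Native 15 > Influencer 11 > Social 10 > Affiliate 7.
Give Native 7 to hit its cap of 7 ; 24 left.
Influencer: +3 to 3 (cap) ; 21 left.
Social: +18 to 18 (cap) ; 3 left.
Affiliate: +3 (room for 5) → 3. Pool exhausted.
Total = 10×18 + 15×7 + 7×3 + 11×3 = 339.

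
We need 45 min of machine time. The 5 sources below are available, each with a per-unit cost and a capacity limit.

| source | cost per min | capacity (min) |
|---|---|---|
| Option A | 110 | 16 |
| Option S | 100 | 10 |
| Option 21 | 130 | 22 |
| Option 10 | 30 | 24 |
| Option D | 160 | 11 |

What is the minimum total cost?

2930

Use sources in increasing cost order.
Option 10 at 30: take all 24 min ; 21 still needed.
Take 10 from Option S at 100 ; need 11 more.
Option A (110): take the remaining 11 ; done.
Option 21, Option D: unused.
Cost = 24×30 + 10×100 + 11×110 = 2930.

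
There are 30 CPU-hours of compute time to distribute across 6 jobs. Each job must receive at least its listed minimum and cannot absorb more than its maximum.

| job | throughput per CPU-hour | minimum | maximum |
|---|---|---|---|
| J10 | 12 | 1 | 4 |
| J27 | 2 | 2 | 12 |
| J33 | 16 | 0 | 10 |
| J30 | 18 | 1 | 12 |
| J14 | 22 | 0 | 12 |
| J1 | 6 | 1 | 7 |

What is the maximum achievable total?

Meeting every minimum uses 1+2+0+1+0+1 = 5 CPU-hours, leaving 25.
Highest throughput per CPU-hour first: J14 22 > J30 18 > J33 16 > J10 12 > J1 6 > J27 2.
Give J14 12 more to hit its cap of 12 — 13 left.
Give J30 11 more to hit its cap of 12 — 2 left.
Only 2 left; J33 takes them to reach 2.
Total = 12×1 + 2×2 + 16×2 + 18×12 + 22×12 + 6×1 = 534.

534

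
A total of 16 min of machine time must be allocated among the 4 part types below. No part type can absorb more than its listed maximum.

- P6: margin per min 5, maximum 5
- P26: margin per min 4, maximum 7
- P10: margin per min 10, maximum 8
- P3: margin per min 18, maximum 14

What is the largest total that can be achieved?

272

Highest margin per min first: P3 18 > P10 10 > P6 5 > P26 4.
P3 takes 14 to reach its cap of 14 ; 2 left.
P10 has room for 8 but only 2 remain, so it gets 2.
Total = 10×2 + 18×14 = 272.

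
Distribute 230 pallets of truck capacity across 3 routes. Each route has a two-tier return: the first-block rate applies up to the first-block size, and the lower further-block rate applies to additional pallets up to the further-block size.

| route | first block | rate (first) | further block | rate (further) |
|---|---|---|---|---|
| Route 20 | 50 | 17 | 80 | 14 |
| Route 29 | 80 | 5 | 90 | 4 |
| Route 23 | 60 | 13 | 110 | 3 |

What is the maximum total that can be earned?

Rank every tier by rate: Route 20/tier1 17 > Route 20/tier2 14 > Route 23/tier1 13 > Route 29/tier1 5 > Route 29/tier2 4 > Route 23/tier2 3.
Route 20/tier1 (17): +50 ; 180 left.
Fill Route 20 tier2 block (80 at 14) ; 100 left.
Route 23 tier1 at 13: fill all 60 ; 40 left.
40 remain; put them into Route 29 tier1 at 5.
Total = 17×50 + 14×80 + 13×60 + 5×40 = 2950.

2950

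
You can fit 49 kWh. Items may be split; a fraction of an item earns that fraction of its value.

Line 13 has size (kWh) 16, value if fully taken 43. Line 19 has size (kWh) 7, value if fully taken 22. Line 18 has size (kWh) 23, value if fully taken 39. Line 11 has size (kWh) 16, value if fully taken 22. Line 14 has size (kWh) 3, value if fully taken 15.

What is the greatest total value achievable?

Best value per unit of size first: Line 14 15/3≈5, Line 19 22/7≈3.14, Line 13 43/16≈2.69, Line 18 39/23≈1.7, Line 11 22/16≈1.38.
Line 14: take in full, 3 kWh for value 15 — 46 left.
Take all of Line 19 (7 kWh, value 22) — 39 kWh left.
Line 13: take in full, 16 kWh for value 43 — 23 left.
All 23 kWh of Line 18 fit (value 39) — 0 remain.
Total value = 119.

119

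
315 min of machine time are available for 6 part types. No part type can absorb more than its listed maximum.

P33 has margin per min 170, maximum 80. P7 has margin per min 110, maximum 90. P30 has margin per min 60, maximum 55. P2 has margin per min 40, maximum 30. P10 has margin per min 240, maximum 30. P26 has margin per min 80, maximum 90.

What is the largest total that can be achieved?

39400

Highest margin per min first: P10 240 > P33 170 > P7 110 > P26 80 > P30 60 > P2 40.
P10 takes 30 to reach its cap of 30 — 285 left.
Give P33 80 to hit its cap of 80 — 205 left.
P7: +90 to 90 (cap) — 115 left.
P26: +90 to 90 (cap) — 25 left.
P30: +25 (room for 55) → 25. Pool exhausted.
Total = 170×80 + 110×90 + 60×25 + 240×30 + 80×90 = 39400.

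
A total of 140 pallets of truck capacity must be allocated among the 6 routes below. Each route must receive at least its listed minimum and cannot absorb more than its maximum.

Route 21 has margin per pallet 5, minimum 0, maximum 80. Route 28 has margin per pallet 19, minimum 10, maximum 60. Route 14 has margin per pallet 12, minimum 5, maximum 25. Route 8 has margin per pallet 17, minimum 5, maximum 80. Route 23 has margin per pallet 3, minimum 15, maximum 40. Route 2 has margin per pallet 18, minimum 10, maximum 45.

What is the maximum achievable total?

2310

Meeting every minimum uses 0+10+5+5+15+10 = 45 pallets, leaving 95.
Rank by margin per pallet: Route 28 19 > Route 2 18 > Route 8 17 > Route 14 12 > Route 21 5 > Route 23 3.
Give Route 28 50 more to hit its cap of 60 ; 45 left.
Give Route 2 35 more to hit its cap of 45 ; 10 left.
Only 10 left; Route 8 takes them to reach 15.
Total = 19×60 + 12×5 + 17×15 + 3×15 + 18×45 = 2310.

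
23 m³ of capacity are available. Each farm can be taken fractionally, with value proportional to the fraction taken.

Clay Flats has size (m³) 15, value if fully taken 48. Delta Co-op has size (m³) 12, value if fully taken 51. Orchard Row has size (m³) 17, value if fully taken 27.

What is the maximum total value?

86.2

Sort by value density: Delta Co-op 51/12≈4.25, Clay Flats 48/15≈3.2, Orchard Row 27/17≈1.59.
All 12 m³ of Delta Co-op fit (value 51) ; 11 remain.
11 m³ left: a 11/15 share of Clay Flats gives 48×11/15 = 35.2.
Total value = 86.2.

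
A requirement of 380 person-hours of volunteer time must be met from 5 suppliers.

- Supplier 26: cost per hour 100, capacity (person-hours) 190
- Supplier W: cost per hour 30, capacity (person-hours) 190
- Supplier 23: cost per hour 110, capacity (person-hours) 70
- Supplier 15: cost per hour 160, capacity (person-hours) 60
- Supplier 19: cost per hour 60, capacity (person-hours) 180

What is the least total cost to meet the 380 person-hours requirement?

17500

Cheapest first:
Supplier W at 30: take all 190 person-hours → 190 still needed.
Take 180 from Supplier 19 at 60 → need 10 more.
Supplier 26 (100): take the remaining 10 → done.
Supplier 23, Supplier 15: unused.
Cost = 190×30 + 180×60 + 10×100 = 17500.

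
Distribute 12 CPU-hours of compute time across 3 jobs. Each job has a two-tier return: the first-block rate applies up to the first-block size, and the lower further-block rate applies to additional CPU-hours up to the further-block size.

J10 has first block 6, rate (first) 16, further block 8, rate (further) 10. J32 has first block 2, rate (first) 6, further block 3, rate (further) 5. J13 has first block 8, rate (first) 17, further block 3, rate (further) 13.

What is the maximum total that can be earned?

200

Rank every tier by rate: J13/tier1 17 > J10/tier1 16 > J13/tier2 13 > J10/tier2 10 > J32/tier1 6 > J32/tier2 5.
J13/tier1 (17): +8 → 4 left.
J10 tier1 at 16: only 4 left, fill 4.
Total = 17×8 + 16×4 = 200.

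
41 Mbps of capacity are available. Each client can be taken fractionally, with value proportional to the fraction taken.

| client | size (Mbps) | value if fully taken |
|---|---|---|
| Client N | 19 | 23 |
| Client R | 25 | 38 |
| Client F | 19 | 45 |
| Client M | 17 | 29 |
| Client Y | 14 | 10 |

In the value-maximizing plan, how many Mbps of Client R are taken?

Best value per unit of size first: Client F 45/19≈2.37, Client M 29/17≈1.71, Client R 38/25≈1.52, Client N 23/19≈1.21, Client Y 10/14≈0.714.
Take all of Client F (19 Mbps, value 45) ; 22 Mbps left.
Client M: take in full, 17 Mbps for value 29 ; 5 left.
Only 5 Mbps remain; take 5/25 of Client R for value 38×5/25 = 7.6.

5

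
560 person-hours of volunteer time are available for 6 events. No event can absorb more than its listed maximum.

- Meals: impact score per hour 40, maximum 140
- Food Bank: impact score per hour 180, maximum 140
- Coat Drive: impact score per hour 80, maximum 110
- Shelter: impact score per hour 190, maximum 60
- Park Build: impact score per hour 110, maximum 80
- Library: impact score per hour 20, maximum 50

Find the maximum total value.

Rank by impact score per hour: Shelter 190 > Food Bank 180 > Park Build 110 > Coat Drive 80 > Meals 40 > Library 20.
Give Shelter 60 to hit its cap of 60 ; 500 left.
Give Food Bank 140 to hit its cap of 140 ; 360 left.
Park Build takes 80 to reach its cap of 80 ; 280 left.
Coat Drive: +110 to 110 (cap) ; 170 left.
Give Meals 140 to hit its cap of 140 ; 30 left.
Library: +30 (room for 50) → 30. Pool exhausted.
Total = 40×140 + 180×140 + 80×110 + 190×60 + 110×80 + 20×30 = 60400.

60400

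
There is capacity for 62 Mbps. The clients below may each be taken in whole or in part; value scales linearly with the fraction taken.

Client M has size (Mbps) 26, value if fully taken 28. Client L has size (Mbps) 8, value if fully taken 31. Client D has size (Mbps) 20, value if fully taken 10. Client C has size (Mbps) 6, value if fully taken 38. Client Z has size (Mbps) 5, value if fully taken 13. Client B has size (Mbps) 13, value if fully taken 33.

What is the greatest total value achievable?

145

Sort by value density: Client C 38/6≈6.33, Client L 31/8≈3.88, Client Z 13/5≈2.6, Client B 33/13≈2.54, Client M 28/26≈1.08, Client D 10/20≈0.5.
Take all of Client C (6 Mbps, value 38) — 56 Mbps left.
All 8 Mbps of Client L fit (value 31) — 48 remain.
All 5 Mbps of Client Z fit (value 13) — 43 remain.
Client B: take in full, 13 Mbps for value 33 — 30 left.
Client M: take in full, 26 Mbps for value 28 — 4 left.
4 Mbps left: a 4/20 share of Client D gives 10×4/20 = 2.
Total value = 145.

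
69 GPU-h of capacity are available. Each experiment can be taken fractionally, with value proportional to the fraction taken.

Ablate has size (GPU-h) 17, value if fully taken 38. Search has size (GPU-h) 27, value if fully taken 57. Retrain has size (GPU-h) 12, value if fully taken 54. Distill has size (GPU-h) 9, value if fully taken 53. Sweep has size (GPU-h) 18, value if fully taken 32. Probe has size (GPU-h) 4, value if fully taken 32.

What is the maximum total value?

Rank by value-to-size ratio: Probe 32/4≈8, Distill 53/9≈5.89, Retrain 54/12≈4.5, Ablate 38/17≈2.24, Search 57/27≈2.11, Sweep 32/18≈1.78.
All 4 GPU-h of Probe fit (value 32) ; 65 remain.
Distill: take in full, 9 GPU-h for value 53 ; 56 left.
Take all of Retrain (12 GPU-h, value 54) ; 44 GPU-h left.
Ablate: take in full, 17 GPU-h for value 38 ; 27 left.
All 27 GPU-h of Search fit (value 57) ; 0 remain.
Total value = 234.

234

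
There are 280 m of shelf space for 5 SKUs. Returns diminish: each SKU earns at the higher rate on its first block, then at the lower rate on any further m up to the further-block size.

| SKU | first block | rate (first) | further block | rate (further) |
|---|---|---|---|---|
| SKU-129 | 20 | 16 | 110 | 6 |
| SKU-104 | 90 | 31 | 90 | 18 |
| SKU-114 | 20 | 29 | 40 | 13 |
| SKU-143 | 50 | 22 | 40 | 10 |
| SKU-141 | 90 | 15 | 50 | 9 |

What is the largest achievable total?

Rank every tier by rate: SKU-104/T1 31 > SKU-114/T1 29 > SKU-143/T1 22 > SKU-104/T2 18 > SKU-129/T1 16 > SKU-141/T1 15 > SKU-114/T2 13 > SKU-143/T2 10 > SKU-141/T2 9 > SKU-129/T2 6.
SKU-104 T1 at 31: fill all 90 — 190 left.
SKU-114/T1 (29): +20 — 170 left.
SKU-143/T1 (22): +50 — 120 left.
Fill SKU-104 T2 block (90 at 18) — 30 left.
SKU-129/T1 (16): +20 — 10 left.
SKU-141/T1: +10 of 90 at 15; pool empty.
Total = 31×90 + 29×20 + 22×50 + 18×90 + 16×20 + 15×10 = 6560.

6560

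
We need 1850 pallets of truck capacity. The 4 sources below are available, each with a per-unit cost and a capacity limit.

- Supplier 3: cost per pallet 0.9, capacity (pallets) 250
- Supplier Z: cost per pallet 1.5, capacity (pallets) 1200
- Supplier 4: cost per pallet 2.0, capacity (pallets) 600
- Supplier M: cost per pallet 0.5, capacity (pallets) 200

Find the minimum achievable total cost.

2525

Fill from the cheapest source first.
Supplier M at 0.5: take all 200 pallets — 1650 still needed.
Supplier 3 at 0.9: take all 250 pallets — 1400 still needed.
Supplier Z at 1.5: take all 1200 pallets — 200 still needed.
Supplier 4 (2.0): take the remaining 200 — done.
Cost = 200×0.5 + 250×0.9 + 1200×1.5 + 200×2.0 = 2525.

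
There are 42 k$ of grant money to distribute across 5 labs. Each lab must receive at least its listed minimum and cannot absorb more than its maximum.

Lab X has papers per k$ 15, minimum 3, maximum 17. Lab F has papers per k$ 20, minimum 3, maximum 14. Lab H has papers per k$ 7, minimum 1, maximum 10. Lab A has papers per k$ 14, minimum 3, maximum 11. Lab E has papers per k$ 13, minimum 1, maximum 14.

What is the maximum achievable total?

Meeting every minimum uses 3+3+1+3+1 = 11 k$, leaving 31.
Rank by papers per k$: Lab F 20 > Lab X 15 > Lab A 14 > Lab E 13 > Lab H 7.
Give Lab F 11 more to hit its cap of 14 → 20 left.
Lab X: +14 to 17 (cap) → 6 left.
Lab A has room for 8 more but only 6 remain, so it gets 9.
Total = 15×17 + 20×14 + 7×1 + 14×9 + 13×1 = 681.

681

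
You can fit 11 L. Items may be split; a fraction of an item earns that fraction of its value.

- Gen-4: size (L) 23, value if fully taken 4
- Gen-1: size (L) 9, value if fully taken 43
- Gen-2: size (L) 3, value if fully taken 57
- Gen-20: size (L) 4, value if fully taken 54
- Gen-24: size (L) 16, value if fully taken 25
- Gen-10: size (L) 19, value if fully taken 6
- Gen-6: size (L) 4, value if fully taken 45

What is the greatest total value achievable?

156

Best value per unit of size first: Gen-2 57/3≈19, Gen-20 54/4≈13.5, Gen-6 45/4≈11.2, Gen-1 43/9≈4.78, Gen-24 25/16≈1.56, Gen-10 6/19≈0.316, Gen-4 4/23≈0.174.
All 3 L of Gen-2 fit (value 57) ; 8 remain.
Take all of Gen-20 (4 L, value 54) ; 4 L left.
All 4 L of Gen-6 fit (value 45) ; 0 remain.
Total value = 156.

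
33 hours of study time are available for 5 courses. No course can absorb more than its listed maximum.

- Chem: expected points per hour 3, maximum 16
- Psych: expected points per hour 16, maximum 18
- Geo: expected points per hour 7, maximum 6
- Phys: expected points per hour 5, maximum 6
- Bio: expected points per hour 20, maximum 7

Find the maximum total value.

480

Rank by expected points per hour: Bio 20 > Psych 16 > Geo 7 > Phys 5 > Chem 3.
Bio: +7 to 7 (cap) ; 26 left.
Psych: +18 to 18 (cap) ; 8 left.
Give Geo 6 to hit its cap of 6 ; 2 left.
Phys has room for 6 but only 2 remain, so it gets 2.
Total = 16×18 + 7×6 + 5×2 + 20×7 = 480.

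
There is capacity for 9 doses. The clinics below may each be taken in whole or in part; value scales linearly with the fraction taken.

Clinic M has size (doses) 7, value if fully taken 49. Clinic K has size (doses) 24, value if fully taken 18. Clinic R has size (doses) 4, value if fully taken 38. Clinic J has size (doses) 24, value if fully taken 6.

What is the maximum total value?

Rank by value-to-size ratio: Clinic R 38/4≈9.5, Clinic M 49/7≈7, Clinic K 18/24≈0.75, Clinic J 6/24≈0.25.
Take all of Clinic R (4 doses, value 38) ; 5 doses left.
Only 5 doses remain; take 5/7 of Clinic M for value 49×5/7 = 35.
Total value = 73.

73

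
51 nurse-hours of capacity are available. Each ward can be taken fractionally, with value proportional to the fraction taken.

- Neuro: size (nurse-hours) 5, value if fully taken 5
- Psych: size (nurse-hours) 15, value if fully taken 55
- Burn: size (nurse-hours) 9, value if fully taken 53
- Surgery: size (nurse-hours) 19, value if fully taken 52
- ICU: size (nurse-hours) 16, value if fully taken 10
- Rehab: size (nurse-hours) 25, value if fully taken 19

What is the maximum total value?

Best value per unit of size first: Burn 53/9≈5.89, Psych 55/15≈3.67, Surgery 52/19≈2.74, Neuro 5/5≈1, Rehab 19/25≈0.76, ICU 10/16≈0.625.
All 9 nurse-hours of Burn fit (value 53) → 42 remain.
Take all of Psych (15 nurse-hours, value 55) → 27 nurse-hours left.
Surgery: take in full, 19 nurse-hours for value 52 → 8 left.
Neuro: take in full, 5 nurse-hours for value 5 → 3 left.
3 nurse-hours left: a 3/25 share of Rehab gives 19×3/25 = 2.28.
Total value = 167.28.

167.28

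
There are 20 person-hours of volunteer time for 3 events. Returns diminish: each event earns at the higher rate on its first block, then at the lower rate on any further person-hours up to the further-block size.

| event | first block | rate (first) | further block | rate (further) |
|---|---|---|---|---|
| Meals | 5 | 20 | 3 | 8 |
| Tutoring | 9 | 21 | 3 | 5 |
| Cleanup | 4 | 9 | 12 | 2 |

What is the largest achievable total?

Rank every tier by rate: Tutoring/tier1 21 > Meals/tier1 20 > Cleanup/tier1 9 > Meals/tier2 8 > Tutoring/tier2 5 > Cleanup/tier2 2.
Fill Tutoring tier1 block (9 at 21) ; 11 left.
Meals/tier1 (20): +5 ; 6 left.
Cleanup/tier1 (9): +4 ; 2 left.
Meals tier2 at 8: only 2 left, fill 2.
Total = 21×9 + 20×5 + 9×4 + 8×2 = 341.

341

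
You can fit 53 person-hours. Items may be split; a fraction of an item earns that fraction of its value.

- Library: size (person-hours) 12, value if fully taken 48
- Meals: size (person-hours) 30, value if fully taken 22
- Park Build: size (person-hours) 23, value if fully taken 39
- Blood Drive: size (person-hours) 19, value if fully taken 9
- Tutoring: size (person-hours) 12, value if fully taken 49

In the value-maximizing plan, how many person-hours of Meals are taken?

6

Best value per unit of size first: Tutoring 49/12≈4.08, Library 48/12≈4, Park Build 39/23≈1.7, Meals 22/30≈0.733, Blood Drive 9/19≈0.474.
Take all of Tutoring (12 person-hours, value 49) ; 41 person-hours left.
Library: take in full, 12 person-hours for value 48 ; 29 left.
Park Build: take in full, 23 person-hours for value 39 ; 6 left.
6 person-hours left: a 6/30 share of Meals gives 22×6/30 = 4.4.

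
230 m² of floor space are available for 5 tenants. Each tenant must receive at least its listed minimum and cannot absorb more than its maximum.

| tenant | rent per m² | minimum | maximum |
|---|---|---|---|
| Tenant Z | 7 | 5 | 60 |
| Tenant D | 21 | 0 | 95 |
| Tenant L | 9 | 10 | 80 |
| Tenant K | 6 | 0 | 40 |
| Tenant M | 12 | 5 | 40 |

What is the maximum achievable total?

Meeting every minimum uses 5+0+10+0+5 = 20 m², leaving 210.
Order the tenants by rent per m²: Tenant D 21 > Tenant M 12 > Tenant L 9 > Tenant Z 7 > Tenant K 6.
Tenant D takes 95 more to reach its cap of 95 → 115 left.
Give Tenant M 35 more to hit its cap of 40 → 80 left.
Tenant L: +70 to 80 (cap) → 10 left.
Tenant Z: +10 (room for 55) → 15. Pool exhausted.
Total = 7×15 + 21×95 + 9×80 + 12×40 = 3300.

3300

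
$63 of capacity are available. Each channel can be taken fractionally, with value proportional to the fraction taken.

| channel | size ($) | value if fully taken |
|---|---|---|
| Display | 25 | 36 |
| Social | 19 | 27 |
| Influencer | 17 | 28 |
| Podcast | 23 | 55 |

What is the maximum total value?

Sort by value density: Podcast 55/23≈2.39, Influencer 28/17≈1.65, Display 36/25≈1.44, Social 27/19≈1.42.
All 23 $ of Podcast fit (value 55) → 40 remain.
All 17 $ of Influencer fit (value 28) → 23 remain.
23 $ left: a 23/25 share of Display gives 36×23/25 = 33.12.
Total value = 116.12.

116.12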